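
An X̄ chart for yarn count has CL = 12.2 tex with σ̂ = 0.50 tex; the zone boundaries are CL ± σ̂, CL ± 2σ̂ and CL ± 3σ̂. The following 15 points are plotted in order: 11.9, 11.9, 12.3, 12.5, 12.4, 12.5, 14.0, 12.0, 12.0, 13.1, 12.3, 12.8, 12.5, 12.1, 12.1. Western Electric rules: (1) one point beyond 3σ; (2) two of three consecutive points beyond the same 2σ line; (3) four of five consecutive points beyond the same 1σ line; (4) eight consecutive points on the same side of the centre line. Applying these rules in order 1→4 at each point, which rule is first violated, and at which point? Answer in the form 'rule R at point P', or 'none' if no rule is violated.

Zone of each point (C = within 1σ̂, B = 1σ̂–2σ̂, A = 2σ̂–3σ̂, * = beyond 3σ̂; sign = side of CL): 1:-C, 2:-C, 3:+C, 4:+C, 5:+C, 6:+C, 7:+*, 8:-C, 9:-C, 10:+B, 11:+C, 12:+B, 13:+C, 14:-C, 15:-C
Rule 1 (one point beyond the 3σ limits) is satisfied at point 7.

rule 1 at point 7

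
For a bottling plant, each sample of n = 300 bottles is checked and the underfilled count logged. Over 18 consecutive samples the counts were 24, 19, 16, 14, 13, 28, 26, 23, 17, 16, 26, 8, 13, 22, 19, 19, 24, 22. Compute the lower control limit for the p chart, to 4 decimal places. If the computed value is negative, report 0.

p̄ = Σdᵢ / (k·n) = 349 / (18 × 300) = 0.06463
LCL = p̄ − 3·√(p̄(1−p̄)/n) = 0.06463 − 3 × 0.01420 = 0.02204

0.0220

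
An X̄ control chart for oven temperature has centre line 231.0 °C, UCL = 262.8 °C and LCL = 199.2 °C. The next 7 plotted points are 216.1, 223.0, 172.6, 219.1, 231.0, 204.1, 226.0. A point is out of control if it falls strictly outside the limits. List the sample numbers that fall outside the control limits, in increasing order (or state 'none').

3

Compare each point to [199.2, 262.8]: sample 3 = 172.6 < LCL.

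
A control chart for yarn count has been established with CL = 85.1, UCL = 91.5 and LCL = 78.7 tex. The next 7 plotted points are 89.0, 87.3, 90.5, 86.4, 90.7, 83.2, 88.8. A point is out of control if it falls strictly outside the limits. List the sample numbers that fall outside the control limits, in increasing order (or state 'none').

none

All 7 points lie within [78.7, 91.5].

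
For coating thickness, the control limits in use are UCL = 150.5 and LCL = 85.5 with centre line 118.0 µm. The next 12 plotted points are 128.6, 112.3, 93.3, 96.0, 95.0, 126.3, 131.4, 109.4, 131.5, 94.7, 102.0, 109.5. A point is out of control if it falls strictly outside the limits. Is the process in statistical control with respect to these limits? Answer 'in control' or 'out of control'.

in control

All 12 points lie within [85.5, 150.5].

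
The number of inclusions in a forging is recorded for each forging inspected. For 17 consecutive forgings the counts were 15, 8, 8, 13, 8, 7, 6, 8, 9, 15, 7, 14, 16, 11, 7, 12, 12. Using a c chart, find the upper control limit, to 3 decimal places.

c̄ = (15 + 8 + 8 + 13 + 8 + 7 + 6 + 8 + 9 + 15 + 7 + 14 + 16 + 11 + 7 + 12 + 12) / 17 = 176 / 17 = 10.3529
UCL = c̄ + 3√c̄ = 10.3529 + 3 × √10.3529 = 10.3529 + 3 × 3.2176 = 20.0057

20.006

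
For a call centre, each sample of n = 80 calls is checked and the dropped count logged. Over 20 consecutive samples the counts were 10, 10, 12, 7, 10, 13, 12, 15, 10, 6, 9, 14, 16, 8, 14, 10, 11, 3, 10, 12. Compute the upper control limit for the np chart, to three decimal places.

p̄ = Σdᵢ / (k·n) = 212 / (20 × 80) = 0.13250
UCL = np̄ + 3·√(np̄(1−p̄)) = 10.6000 + 3 × √(10.6000×0.86750) = 10.6000 + 3 × 3.0324 = 19.6972

19.697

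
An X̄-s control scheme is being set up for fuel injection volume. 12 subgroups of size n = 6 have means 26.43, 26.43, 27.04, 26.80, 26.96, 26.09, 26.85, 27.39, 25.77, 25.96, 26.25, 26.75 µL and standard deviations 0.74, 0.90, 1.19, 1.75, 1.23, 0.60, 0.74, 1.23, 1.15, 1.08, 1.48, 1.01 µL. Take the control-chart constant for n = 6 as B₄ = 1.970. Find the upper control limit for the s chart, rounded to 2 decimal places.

s̄ = (0.74 + 0.90 + 1.19 + 1.75 + 1.23 + 0.60 + 0.74 + 1.23 + 1.15 + 1.08 + 1.48 + 1.01) / 12 = 1.0917
UCL_s = B₄·s̄ = 1.970 × 1.0917 = 2.1506

2.15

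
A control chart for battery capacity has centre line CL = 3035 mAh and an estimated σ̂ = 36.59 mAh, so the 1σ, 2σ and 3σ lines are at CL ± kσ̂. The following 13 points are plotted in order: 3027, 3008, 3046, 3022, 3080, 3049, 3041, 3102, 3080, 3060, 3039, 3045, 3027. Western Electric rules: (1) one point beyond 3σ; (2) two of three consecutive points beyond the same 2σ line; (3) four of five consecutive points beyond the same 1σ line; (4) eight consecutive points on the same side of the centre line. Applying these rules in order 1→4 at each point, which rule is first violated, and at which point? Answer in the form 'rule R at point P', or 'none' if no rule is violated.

Zone of each point (C = within 1σ̂, B = 1σ̂–2σ̂, A = 2σ̂–3σ̂, * = beyond 3σ̂; sign = side of CL): 1:-C, 2:-C, 3:+C, 4:-C, 5:+B, 6:+C, 7:+C, 8:+B, 9:+B, 10:+C, 11:+C, 12:+C, 13:-C
Rule 4 (eight consecutive points on the same side of the centre line) is satisfied at point 12.

rule 4 at point 12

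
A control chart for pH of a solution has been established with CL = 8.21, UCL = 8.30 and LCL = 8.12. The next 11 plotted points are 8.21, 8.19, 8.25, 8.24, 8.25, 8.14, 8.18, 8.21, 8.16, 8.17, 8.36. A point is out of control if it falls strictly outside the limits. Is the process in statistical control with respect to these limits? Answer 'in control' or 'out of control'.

Compare each point to [8.12, 8.30]: sample 11 = 8.36 > UCL.

out of control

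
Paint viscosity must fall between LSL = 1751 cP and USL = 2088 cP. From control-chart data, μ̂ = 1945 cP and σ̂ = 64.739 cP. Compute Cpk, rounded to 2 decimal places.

0.74

Cpu = (USL − μ̂) / (3σ̂) = (2088 − 1945) / (3 × 64.739) = 0.7363; Cpl = (μ̂ − LSL) / (3σ̂) = (1945 − 1751) / (3 × 64.739) = 0.9989; Cpk = min(Cpu, Cpl) = 0.7363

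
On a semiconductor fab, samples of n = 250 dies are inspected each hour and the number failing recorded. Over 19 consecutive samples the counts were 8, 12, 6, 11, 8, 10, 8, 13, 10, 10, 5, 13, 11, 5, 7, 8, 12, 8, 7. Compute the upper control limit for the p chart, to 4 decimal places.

0.0717

p̄ = Σdᵢ / (k·n) = 172 / (19 × 250) = 0.03621
UCL = p̄ + 3·√(p̄(1−p̄)/n) = 0.03621 + 3 × √(0.03621×0.96379/250) = 0.03621 + 3 × 0.01182 = 0.07166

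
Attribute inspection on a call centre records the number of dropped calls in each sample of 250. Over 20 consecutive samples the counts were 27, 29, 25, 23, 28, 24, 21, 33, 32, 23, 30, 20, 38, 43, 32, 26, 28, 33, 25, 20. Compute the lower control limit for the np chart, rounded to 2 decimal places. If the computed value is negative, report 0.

13.04

p̄ = Σdᵢ / (k·n) = 560 / (20 × 250) = 0.11200
LCL = np̄ − 3·√(np̄(1−p̄)) = 28.0000 − 3 × 4.9864 = 13.0409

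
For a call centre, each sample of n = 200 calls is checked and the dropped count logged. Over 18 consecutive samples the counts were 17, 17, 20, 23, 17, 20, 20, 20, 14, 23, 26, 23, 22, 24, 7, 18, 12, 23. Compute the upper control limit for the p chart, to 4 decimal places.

0.1586

p̄ = Σdᵢ / (k·n) = 346 / (18 × 200) = 0.09611
UCL = p̄ + 3·√(p̄(1−p̄)/n) = 0.09611 + 3 × √(0.09611×0.90389/200) = 0.09611 + 3 × 0.02084 = 0.15864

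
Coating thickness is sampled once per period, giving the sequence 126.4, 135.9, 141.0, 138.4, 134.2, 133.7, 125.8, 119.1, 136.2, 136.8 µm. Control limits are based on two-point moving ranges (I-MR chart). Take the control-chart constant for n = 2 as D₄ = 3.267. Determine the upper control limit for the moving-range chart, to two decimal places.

19.67

Moving ranges: 9.5, 5.1, 2.6, 4.2, 0.5, 7.9, 6.7, 17.1, 0.6; M̄R̄ = 54.2000 / 9 = 6.0222
UCL_MR = D₄·M̄R̄ = 3.267 × 6.0222 = 19.6746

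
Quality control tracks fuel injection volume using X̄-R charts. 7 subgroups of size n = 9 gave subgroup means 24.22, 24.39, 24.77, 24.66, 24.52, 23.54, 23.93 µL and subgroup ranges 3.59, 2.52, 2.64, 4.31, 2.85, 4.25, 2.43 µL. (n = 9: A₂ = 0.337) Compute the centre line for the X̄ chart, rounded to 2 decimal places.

X̄̄ = (24.22 + 24.39 + 24.77 + 24.66 + 24.52 + 23.54 + 23.93) / 7 = 170.0300 / 7 = 24.2900
CL = X̄̄ = 24.2900

24.29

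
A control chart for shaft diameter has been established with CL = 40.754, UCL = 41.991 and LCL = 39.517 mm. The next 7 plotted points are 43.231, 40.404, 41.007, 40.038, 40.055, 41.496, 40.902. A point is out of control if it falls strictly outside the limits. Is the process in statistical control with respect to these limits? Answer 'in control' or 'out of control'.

out of control

Compare each point to [39.517, 41.991]: sample 1 = 43.231 > UCL.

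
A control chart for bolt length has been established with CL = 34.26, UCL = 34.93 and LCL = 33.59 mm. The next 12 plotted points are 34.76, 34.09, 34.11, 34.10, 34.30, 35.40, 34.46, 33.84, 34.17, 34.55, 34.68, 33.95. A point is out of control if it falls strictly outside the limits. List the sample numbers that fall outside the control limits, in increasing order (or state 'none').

6

Compare each point to [33.59, 34.93]: sample 6 = 35.40 > UCL.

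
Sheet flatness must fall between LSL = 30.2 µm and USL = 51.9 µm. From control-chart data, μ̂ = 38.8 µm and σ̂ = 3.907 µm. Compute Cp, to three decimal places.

0.926

Cp = (USL − LSL) / (6σ̂) = (51.9 − 30.2) / (6 × 3.907) = 21.7000 / 23.4420 = 0.9257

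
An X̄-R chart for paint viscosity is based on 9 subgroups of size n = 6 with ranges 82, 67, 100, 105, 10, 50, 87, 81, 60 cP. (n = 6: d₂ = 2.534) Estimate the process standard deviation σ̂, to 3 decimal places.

28.150

R̄ = (82 + 67 + 100 + 105 + 10 + 50 + 87 + 81 + 60) / 9 = 71.3333
σ̂ = R̄ / d₂ = 71.3333 / 2.534 = 28.1505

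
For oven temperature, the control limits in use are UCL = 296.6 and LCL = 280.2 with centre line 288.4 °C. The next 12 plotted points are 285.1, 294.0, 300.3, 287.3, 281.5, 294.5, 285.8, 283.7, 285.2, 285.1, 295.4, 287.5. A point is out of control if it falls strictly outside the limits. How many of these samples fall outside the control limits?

1

Compare each point to [280.2, 296.6]: sample 3 = 300.3 > UCL.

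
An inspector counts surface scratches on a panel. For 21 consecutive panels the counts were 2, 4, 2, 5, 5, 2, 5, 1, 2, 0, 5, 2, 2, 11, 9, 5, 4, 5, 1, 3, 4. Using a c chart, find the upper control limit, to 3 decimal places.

c̄ = (2 + 4 + 2 + 5 + 5 + 2 + 5 + 1 + 2 + 0 + 5 + 2 + 2 + 11 + 9 + 5 + 4 + 5 + 1 + 3 + 4) / 21 = 79 / 21 = 3.7619
UCL = c̄ + 3√c̄ = 3.7619 + 3 × √3.7619 = 3.7619 + 3 × 1.9396 = 9.5806

9.581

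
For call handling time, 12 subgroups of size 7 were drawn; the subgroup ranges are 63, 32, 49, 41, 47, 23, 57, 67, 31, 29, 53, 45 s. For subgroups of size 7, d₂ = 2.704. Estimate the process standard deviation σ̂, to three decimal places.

R̄ = (63 + 32 + 49 + 41 + 47 + 23 + 57 + 67 + 31 + 29 + 53 + 45) / 12 = 44.7500
σ̂ = R̄ / d₂ = 44.7500 / 2.704 = 16.5496

16.550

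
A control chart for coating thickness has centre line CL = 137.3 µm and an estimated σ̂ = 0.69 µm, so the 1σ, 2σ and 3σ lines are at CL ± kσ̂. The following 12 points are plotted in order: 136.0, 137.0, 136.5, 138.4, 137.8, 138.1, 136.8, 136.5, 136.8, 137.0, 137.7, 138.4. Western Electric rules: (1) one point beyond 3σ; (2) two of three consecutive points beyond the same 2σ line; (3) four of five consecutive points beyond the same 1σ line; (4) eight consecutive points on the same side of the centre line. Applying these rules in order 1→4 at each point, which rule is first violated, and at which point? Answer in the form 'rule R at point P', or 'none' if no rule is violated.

Zone of each point (C = within 1σ̂, B = 1σ̂–2σ̂, A = 2σ̂–3σ̂, * = beyond 3σ̂; sign = side of CL): 1:-B, 2:-C, 3:-B, 4:+B, 5:+C, 6:+B, 7:-C, 8:-B, 9:-C, 10:-C, 11:+C, 12:+B
No rule fires across all 12 points.

none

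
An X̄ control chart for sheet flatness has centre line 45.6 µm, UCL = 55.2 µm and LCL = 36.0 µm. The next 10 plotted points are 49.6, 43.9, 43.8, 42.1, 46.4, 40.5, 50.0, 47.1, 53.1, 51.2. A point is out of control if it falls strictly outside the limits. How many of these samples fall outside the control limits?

0

All 10 points lie within [36.0, 55.2].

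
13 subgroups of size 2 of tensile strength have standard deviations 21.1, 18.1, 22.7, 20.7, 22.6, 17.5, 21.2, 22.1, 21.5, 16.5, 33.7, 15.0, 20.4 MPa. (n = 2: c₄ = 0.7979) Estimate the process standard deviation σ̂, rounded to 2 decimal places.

s̄ = (21.1 + 18.1 + 22.7 + 20.7 + 22.6 + 17.5 + 21.2 + 22.1 + 21.5 + 16.5 + 33.7 + 15.0 + 20.4) / 13 = 21.0077
σ̂ = s̄ / c₄ = 21.0077 / 0.7979 = 26.3287

26.33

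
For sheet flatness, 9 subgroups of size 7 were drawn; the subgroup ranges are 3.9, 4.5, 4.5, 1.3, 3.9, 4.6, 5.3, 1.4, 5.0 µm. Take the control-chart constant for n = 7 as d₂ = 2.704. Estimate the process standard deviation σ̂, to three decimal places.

R̄ = (3.9 + 4.5 + 4.5 + 1.3 + 3.9 + 4.6 + 5.3 + 1.4 + 5.0) / 9 = 3.8222
σ̂ = R̄ / d₂ = 3.8222 / 2.704 = 1.4135

1.414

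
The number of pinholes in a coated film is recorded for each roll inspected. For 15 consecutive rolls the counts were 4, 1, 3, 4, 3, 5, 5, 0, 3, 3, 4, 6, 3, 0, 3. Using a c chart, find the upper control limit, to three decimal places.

8.444

c̄ = (4 + 1 + 3 + 4 + 3 + 5 + 5 + 0 + 3 + 3 + 4 + 6 + 3 + 0 + 3) / 15 = 47 / 15 = 3.1333
UCL = c̄ + 3√c̄ = 3.1333 + 3 × √3.1333 = 3.1333 + 3 × 1.7701 = 8.4437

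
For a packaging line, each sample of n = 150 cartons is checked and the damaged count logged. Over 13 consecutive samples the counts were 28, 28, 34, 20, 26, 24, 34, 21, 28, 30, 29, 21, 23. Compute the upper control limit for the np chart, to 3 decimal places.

40.652

p̄ = Σdᵢ / (k·n) = 346 / (13 × 150) = 0.17744
UCL = np̄ + 3·√(np̄(1−p̄)) = 26.6154 + 3 × √(26.6154×0.82256) = 26.6154 + 3 × 4.6790 = 40.6523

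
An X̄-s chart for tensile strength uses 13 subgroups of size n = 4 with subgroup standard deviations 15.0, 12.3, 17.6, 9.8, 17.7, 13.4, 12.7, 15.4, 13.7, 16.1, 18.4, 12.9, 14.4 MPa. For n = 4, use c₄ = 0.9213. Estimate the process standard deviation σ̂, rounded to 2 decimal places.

15.81

s̄ = (15.0 + 12.3 + 17.6 + 9.8 + 17.7 + 13.4 + 12.7 + 15.4 + 13.7 + 16.1 + 18.4 + 12.9 + 14.4) / 13 = 14.5692
σ̂ = s̄ / c₄ = 14.5692 / 0.9213 = 15.8138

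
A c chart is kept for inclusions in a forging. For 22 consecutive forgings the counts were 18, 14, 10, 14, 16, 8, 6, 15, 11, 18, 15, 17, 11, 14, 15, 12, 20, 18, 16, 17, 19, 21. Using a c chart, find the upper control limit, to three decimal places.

c̄ = (18 + 14 + 10 + 14 + 16 + 8 + 6 + 15 + 11 + 18 + 15 + 17 + 11 + 14 + 15 + 12 + 20 + 18 + 16 + 17 + 19 + 21) / 22 = 325 / 22 = 14.7727
UCL = c̄ + 3√c̄ = 14.7727 + 3 × √14.7727 = 14.7727 + 3 × 3.8435 = 26.3033

26.303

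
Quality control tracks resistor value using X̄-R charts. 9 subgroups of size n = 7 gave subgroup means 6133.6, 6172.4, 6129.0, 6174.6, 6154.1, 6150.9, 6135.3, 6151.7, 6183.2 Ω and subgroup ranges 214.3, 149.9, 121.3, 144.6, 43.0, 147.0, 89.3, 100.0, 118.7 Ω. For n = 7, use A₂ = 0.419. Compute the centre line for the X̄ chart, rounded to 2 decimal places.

6153.87

X̄̄ = (6133.6 + 6172.4 + 6129.0 + 6174.6 + 6154.1 + 6150.9 + 6135.3 + 6151.7 + 6183.2) / 9 = 55384.8000 / 9 = 6153.8667
CL = X̄̄ = 6153.8667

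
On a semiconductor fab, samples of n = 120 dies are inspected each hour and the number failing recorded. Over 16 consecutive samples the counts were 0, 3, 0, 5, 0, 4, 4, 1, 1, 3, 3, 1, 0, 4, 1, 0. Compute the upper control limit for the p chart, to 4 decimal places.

p̄ = Σdᵢ / (k·n) = 30 / (16 × 120) = 0.01562
UCL = p̄ + 3·√(p̄(1−p̄)/n) = 0.01562 + 3 × √(0.01562×0.98438/120) = 0.01562 + 3 × 0.01132 = 0.04959

0.0496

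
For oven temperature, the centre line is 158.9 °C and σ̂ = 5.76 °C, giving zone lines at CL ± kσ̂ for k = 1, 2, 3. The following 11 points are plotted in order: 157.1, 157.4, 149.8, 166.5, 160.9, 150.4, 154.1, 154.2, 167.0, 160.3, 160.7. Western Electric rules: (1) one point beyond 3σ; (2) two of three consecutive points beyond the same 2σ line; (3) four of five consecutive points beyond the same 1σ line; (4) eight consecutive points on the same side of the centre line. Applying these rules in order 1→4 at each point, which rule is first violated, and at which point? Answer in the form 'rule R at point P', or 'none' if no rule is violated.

none

Zone of each point (C = within 1σ̂, B = 1σ̂–2σ̂, A = 2σ̂–3σ̂, * = beyond 3σ̂; sign = side of CL): 1:-C, 2:-C, 3:-B, 4:+B, 5:+C, 6:-B, 7:-C, 8:-C, 9:+B, 10:+C, 11:+C
No rule fires across all 11 points.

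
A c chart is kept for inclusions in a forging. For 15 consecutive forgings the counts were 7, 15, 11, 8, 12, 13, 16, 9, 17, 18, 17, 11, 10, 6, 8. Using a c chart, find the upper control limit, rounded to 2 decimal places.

22.20

c̄ = (7 + 15 + 11 + 8 + 12 + 13 + 16 + 9 + 17 + 18 + 17 + 11 + 10 + 6 + 8) / 15 = 178 / 15 = 11.8667
UCL = c̄ + 3√c̄ = 11.8667 + 3 × √11.8667 = 11.8667 + 3 × 3.4448 = 22.2011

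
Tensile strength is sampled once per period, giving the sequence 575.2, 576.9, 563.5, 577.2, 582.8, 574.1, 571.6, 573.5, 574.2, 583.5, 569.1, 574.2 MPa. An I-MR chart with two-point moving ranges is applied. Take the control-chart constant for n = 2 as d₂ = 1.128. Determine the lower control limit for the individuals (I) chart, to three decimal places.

X̄ = (575.2 + 576.9 + 563.5 + 577.2 + 582.8 + 574.1 + 571.6 + 573.5 + 574.2 + 583.5 + 569.1 + 574.2) / 12 = 574.6500
Moving ranges: 1.7, 13.4, 13.7, 5.6, 8.7, 2.5, 1.9, 0.7, 9.3, 14.4, 5.1; M̄R̄ = 77.0000 / 11 = 7.0000
LCL = X̄ − 3·M̄R̄/d₂ = 574.6500 − 3 × 7.0000 / 1.128 = 556.0330

556.033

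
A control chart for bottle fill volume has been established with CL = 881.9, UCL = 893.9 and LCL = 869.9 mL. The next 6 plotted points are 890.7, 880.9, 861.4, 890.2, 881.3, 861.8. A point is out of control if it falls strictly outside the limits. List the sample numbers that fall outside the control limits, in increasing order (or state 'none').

3, 6

Compare each point to [869.9, 893.9]: sample 3 = 861.4 < LCL; sample 6 = 861.8 < LCL.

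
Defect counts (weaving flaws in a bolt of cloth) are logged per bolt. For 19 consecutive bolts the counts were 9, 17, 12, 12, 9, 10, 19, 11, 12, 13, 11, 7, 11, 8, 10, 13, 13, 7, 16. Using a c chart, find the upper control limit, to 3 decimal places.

21.787

c̄ = (9 + 17 + 12 + 12 + 9 + 10 + 19 + 11 + 12 + 13 + 11 + 7 + 11 + 8 + 10 + 13 + 13 + 7 + 16) / 19 = 220 / 19 = 11.5789
UCL = c̄ + 3√c̄ = 11.5789 + 3 × √11.5789 = 11.5789 + 3 × 3.4028 = 21.7873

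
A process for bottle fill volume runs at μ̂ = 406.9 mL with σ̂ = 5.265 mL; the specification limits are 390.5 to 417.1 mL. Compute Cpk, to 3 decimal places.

Cpu = (USL − μ̂) / (3σ̂) = (417.1 − 406.9) / (3 × 5.265) = 0.6458; Cpl = (μ̂ − LSL) / (3σ̂) = (406.9 − 390.5) / (3 × 5.265) = 1.0383; Cpk = min(Cpu, Cpl) = 0.6458

0.646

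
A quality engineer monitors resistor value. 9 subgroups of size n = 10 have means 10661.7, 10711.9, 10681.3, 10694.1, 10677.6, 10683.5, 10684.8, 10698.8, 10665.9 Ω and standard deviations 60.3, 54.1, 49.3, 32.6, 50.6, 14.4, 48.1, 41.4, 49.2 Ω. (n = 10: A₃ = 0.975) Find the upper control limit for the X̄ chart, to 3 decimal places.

10727.733

X̄̄ = (10661.7 + 10711.9 + 10681.3 + 10694.1 + 10677.6 + 10683.5 + 10684.8 + 10698.8 + 10665.9) / 9 = 10684.4000
s̄ = (60.3 + 54.1 + 49.3 + 32.6 + 50.6 + 14.4 + 48.1 + 41.4 + 49.2) / 9 = 44.4444
UCL = X̄̄ + A₃·s̄ = 10684.4000 + 0.975 × 44.4444 = 10727.7333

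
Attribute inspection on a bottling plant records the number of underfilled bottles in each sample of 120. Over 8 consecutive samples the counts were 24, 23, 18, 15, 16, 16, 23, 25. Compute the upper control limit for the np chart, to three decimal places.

32.247

p̄ = Σdᵢ / (k·n) = 160 / (8 × 120) = 0.16667
UCL = np̄ + 3·√(np̄(1−p̄)) = 20.0000 + 3 × √(20.0000×0.83333) = 20.0000 + 3 × 4.0825 = 32.2474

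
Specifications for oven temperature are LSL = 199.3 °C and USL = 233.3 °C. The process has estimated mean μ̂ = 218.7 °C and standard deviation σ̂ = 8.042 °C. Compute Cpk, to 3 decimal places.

Cpu = (USL − μ̂) / (3σ̂) = (233.3 − 218.7) / (3 × 8.042) = 0.6052; Cpl = (μ̂ − LSL) / (3σ̂) = (218.7 − 199.3) / (3 × 8.042) = 0.8041; Cpk = min(Cpu, Cpl) = 0.6052

0.605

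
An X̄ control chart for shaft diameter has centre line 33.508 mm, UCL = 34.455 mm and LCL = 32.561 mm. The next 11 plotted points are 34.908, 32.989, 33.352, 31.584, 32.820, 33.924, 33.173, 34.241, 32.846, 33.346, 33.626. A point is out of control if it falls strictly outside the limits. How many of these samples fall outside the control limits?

Compare each point to [32.561, 34.455]: sample 1 = 34.908 > UCL; sample 4 = 31.584 < LCL.

2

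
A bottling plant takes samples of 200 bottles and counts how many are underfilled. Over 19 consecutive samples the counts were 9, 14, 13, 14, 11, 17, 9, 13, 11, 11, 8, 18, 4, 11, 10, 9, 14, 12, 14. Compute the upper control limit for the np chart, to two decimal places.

21.63

p̄ = Σdᵢ / (k·n) = 222 / (19 × 200) = 0.05842
UCL = np̄ + 3·√(np̄(1−p̄)) = 11.6842 + 3 × √(11.6842×0.94158) = 11.6842 + 3 × 3.3169 = 21.6348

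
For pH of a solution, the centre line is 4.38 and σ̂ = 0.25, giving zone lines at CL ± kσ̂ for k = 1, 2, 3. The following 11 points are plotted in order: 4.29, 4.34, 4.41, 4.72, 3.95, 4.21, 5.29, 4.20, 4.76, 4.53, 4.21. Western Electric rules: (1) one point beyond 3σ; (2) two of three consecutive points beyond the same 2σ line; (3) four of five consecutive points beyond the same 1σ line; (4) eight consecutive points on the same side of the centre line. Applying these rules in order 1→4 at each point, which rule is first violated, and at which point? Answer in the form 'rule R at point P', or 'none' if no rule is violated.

Zone of each point (C = within 1σ̂, B = 1σ̂–2σ̂, A = 2σ̂–3σ̂, * = beyond 3σ̂; sign = side of CL): 1:-C, 2:-C, 3:+C, 4:+B, 5:-B, 6:-C, 7:+*, 8:-C, 9:+B, 10:+C, 11:-C
Rule 1 (one point beyond the 3σ limits) is satisfied at point 7.

rule 1 at point 7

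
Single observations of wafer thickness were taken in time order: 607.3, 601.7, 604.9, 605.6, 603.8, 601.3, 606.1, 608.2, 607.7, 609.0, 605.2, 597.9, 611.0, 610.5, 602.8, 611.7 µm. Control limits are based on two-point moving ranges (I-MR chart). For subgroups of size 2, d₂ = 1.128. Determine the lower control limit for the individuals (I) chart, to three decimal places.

X̄ = (607.3 + 601.7 + 604.9 + 605.6 + 603.8 + 601.3 + 606.1 + 608.2 + 607.7 + 609.0 + 605.2 + 597.9 + 611.0 + 610.5 + 602.8 + 611.7) / 16 = 605.9188
Moving ranges: 5.6, 3.2, 0.7, 1.8, 2.5, 4.8, 2.1, 0.5, 1.3, 3.8, 7.3, 13.1, 0.5, 7.7, 8.9; M̄R̄ = 63.8000 / 15 = 4.2533
LCL = X̄ − 3·M̄R̄/d₂ = 605.9188 − 3 × 4.2533 / 1.128 = 594.6067

594.607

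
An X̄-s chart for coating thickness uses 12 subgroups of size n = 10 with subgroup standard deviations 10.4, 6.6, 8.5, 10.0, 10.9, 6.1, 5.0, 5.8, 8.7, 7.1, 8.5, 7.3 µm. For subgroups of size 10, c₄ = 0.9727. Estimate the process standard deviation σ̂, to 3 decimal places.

s̄ = (10.4 + 6.6 + 8.5 + 10.0 + 10.9 + 6.1 + 5.0 + 5.8 + 8.7 + 7.1 + 8.5 + 7.3) / 12 = 7.9083
σ̂ = s̄ / c₄ = 7.9083 / 0.9727 = 8.1303

8.130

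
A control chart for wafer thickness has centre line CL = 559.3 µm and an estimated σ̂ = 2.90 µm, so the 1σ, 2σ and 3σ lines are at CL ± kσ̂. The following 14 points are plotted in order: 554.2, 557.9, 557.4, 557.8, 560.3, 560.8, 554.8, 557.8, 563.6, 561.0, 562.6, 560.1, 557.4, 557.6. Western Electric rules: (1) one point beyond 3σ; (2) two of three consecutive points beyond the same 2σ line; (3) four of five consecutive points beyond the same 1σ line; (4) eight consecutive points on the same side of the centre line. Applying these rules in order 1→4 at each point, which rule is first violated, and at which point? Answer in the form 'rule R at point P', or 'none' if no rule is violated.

Zone of each point (C = within 1σ̂, B = 1σ̂–2σ̂, A = 2σ̂–3σ̂, * = beyond 3σ̂; sign = side of CL): 1:-B, 2:-C, 3:-C, 4:-C, 5:+C, 6:+C, 7:-B, 8:-C, 9:+B, 10:+C, 11:+B, 12:+C, 13:-C, 14:-C
No rule fires across all 14 points.

none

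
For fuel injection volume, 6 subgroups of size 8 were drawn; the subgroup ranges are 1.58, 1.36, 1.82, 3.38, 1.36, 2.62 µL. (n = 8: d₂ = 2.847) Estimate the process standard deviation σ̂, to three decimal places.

0.710

R̄ = (1.58 + 1.36 + 1.82 + 3.38 + 1.36 + 2.62) / 6 = 2.0200
σ̂ = R̄ / d₂ = 2.0200 / 2.847 = 0.7095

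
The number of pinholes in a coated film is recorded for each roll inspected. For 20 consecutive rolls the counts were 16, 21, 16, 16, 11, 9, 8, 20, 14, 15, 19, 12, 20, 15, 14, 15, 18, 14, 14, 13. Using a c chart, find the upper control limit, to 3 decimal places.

26.619

c̄ = (16 + 21 + 16 + 16 + 11 + 9 + 8 + 20 + 14 + 15 + 19 + 12 + 20 + 15 + 14 + 15 + 18 + 14 + 14 + 13) / 20 = 300 / 20 = 15.0000
UCL = c̄ + 3√c̄ = 15.0000 + 3 × √15.0000 = 15.0000 + 3 × 3.8730 = 26.6190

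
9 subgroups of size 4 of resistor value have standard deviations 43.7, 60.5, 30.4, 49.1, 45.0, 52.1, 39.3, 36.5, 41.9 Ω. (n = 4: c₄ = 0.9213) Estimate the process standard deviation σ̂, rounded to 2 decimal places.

s̄ = (43.7 + 60.5 + 30.4 + 49.1 + 45.0 + 52.1 + 39.3 + 36.5 + 41.9) / 9 = 44.2778
σ̂ = s̄ / c₄ = 44.2778 / 0.9213 = 48.0601

48.06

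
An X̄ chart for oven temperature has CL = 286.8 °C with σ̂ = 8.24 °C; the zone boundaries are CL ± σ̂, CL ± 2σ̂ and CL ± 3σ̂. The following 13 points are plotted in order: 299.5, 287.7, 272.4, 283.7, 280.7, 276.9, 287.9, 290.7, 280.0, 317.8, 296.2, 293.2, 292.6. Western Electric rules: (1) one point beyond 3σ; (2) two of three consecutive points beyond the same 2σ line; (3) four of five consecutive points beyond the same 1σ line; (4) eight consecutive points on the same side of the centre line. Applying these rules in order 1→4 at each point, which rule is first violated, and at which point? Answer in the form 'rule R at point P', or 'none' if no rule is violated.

rule 1 at point 10

Zone of each point (C = within 1σ̂, B = 1σ̂–2σ̂, A = 2σ̂–3σ̂, * = beyond 3σ̂; sign = side of CL): 1:+B, 2:+C, 3:-B, 4:-C, 5:-C, 6:-B, 7:+C, 8:+C, 9:-C, 10:+*, 11:+B, 12:+C, 13:+C
Rule 1 (one point beyond the 3σ limits) is satisfied at point 10.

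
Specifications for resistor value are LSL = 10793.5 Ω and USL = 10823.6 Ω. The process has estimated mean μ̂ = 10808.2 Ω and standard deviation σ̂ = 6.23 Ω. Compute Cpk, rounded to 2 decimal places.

Cpu = (USL − μ̂) / (3σ̂) = (10823.6 − 10808.2) / (3 × 6.23) = 0.8240; Cpl = (μ̂ − LSL) / (3σ̂) = (10808.2 − 10793.5) / (3 × 6.23) = 0.7865; Cpk = min(Cpu, Cpl) = 0.7865

0.79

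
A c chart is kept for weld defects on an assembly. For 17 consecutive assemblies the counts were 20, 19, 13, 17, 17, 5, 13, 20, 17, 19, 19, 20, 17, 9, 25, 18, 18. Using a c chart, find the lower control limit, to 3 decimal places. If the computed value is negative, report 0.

4.519

c̄ = (20 + 19 + 13 + 17 + 17 + 5 + 13 + 20 + 17 + 19 + 19 + 20 + 17 + 9 + 25 + 18 + 18) / 17 = 286 / 17 = 16.8235
LCL = c̄ − 3√c̄ = 16.8235 − 3 × 4.1016 = 4.5186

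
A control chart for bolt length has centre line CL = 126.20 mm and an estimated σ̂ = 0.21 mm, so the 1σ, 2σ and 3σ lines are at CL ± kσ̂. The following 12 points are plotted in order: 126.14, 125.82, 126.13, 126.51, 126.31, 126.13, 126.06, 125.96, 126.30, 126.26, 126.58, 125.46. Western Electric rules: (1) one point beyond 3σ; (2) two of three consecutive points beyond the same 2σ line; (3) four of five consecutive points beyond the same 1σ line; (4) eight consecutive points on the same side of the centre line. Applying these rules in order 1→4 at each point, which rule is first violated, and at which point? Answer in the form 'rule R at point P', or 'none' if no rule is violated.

Zone of each point (C = within 1σ̂, B = 1σ̂–2σ̂, A = 2σ̂–3σ̂, * = beyond 3σ̂; sign = side of CL): 1:-C, 2:-B, 3:-C, 4:+B, 5:+C, 6:-C, 7:-C, 8:-B, 9:+C, 10:+C, 11:+B, 12:-*
Rule 1 (one point beyond the 3σ limits) is satisfied at point 12.

rule 1 at point 12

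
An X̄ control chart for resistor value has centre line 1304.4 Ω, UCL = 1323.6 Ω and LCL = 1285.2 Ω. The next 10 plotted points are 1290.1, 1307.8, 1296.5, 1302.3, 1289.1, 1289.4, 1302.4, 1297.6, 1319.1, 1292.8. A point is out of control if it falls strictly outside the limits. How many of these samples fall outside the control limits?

All 10 points lie within [1285.2, 1323.6].

0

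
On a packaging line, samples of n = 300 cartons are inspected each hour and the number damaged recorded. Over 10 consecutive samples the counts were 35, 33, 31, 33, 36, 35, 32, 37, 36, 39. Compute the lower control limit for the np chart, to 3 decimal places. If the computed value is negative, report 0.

18.081

p̄ = Σdᵢ / (k·n) = 347 / (10 × 300) = 0.11567
LCL = np̄ − 3·√(np̄(1−p̄)) = 34.7000 − 3 × 5.5395 = 18.0814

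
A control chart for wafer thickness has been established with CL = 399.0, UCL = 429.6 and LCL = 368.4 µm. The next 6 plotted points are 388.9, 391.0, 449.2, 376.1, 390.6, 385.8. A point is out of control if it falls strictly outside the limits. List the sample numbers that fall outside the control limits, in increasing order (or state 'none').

Compare each point to [368.4, 429.6]: sample 3 = 449.2 > UCL.

3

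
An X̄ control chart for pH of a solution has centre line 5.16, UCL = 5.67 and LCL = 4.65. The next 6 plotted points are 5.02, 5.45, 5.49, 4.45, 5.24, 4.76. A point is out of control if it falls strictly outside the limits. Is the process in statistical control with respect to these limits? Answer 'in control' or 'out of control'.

out of control

Compare each point to [4.65, 5.67]: sample 4 = 4.45 < LCL.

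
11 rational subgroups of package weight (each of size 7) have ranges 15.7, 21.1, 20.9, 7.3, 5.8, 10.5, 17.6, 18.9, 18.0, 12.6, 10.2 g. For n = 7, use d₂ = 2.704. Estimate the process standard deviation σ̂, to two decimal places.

R̄ = (15.7 + 21.1 + 20.9 + 7.3 + 5.8 + 10.5 + 17.6 + 18.9 + 18.0 + 12.6 + 10.2) / 11 = 14.4182
σ̂ = R̄ / d₂ = 14.4182 / 2.704 = 5.3322

5.33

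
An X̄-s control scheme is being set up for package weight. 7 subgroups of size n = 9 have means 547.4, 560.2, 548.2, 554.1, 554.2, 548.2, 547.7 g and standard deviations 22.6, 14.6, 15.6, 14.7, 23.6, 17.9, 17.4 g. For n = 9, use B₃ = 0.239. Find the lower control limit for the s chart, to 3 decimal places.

s̄ = (22.6 + 14.6 + 15.6 + 14.7 + 23.6 + 17.9 + 17.4) / 7 = 18.0571
LCL_s = B₃·s̄ = 0.239 × 18.0571 = 4.3157

4.316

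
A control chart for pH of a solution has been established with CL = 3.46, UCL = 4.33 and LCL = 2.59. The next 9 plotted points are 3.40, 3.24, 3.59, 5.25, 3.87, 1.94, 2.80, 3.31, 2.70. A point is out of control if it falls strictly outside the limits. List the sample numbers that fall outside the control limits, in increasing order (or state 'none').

Compare each point to [2.59, 4.33]: sample 4 = 5.25 > UCL; sample 6 = 1.94 < LCL.

4, 6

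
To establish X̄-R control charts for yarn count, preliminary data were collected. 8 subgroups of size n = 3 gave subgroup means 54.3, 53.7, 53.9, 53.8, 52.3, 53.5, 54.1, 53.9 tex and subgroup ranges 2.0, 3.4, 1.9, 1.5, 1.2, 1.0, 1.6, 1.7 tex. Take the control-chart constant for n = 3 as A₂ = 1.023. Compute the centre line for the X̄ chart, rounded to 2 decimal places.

53.69

X̄̄ = (54.3 + 53.7 + 53.9 + 53.8 + 52.3 + 53.5 + 54.1 + 53.9) / 8 = 429.5000 / 8 = 53.6875
CL = X̄̄ = 53.6875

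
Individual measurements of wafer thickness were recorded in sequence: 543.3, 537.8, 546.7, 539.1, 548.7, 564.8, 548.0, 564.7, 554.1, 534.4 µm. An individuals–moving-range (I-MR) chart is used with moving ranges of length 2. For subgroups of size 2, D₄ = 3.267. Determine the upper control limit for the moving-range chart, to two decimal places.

40.47

Moving ranges: 5.5, 8.9, 7.6, 9.6, 16.1, 16.8, 16.7, 10.6, 19.7; M̄R̄ = 111.5000 / 9 = 12.3889
UCL_MR = D₄·M̄R̄ = 3.267 × 12.3889 = 40.4745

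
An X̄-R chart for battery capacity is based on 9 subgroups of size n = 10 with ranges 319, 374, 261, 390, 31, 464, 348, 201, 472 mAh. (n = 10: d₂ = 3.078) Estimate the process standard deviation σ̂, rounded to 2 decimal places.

R̄ = (319 + 374 + 261 + 390 + 31 + 464 + 348 + 201 + 472) / 9 = 317.7778
σ̂ = R̄ / d₂ = 317.7778 / 3.078 = 103.2416

103.24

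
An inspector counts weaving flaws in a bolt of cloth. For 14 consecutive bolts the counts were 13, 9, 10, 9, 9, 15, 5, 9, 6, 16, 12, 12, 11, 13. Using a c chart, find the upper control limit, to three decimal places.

20.430

c̄ = (13 + 9 + 10 + 9 + 9 + 15 + 5 + 9 + 6 + 16 + 12 + 12 + 11 + 13) / 14 = 149 / 14 = 10.6429
UCL = c̄ + 3√c̄ = 10.6429 + 3 × √10.6429 = 10.6429 + 3 × 3.2623 = 20.4299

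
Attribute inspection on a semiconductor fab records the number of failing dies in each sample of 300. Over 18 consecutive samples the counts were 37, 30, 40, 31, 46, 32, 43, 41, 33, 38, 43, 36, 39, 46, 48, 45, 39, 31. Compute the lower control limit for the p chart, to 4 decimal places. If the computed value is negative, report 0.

0.0712

p̄ = Σdᵢ / (k·n) = 698 / (18 × 300) = 0.12926
LCL = p̄ − 3·√(p̄(1−p̄)/n) = 0.12926 − 3 × 0.01937 = 0.07115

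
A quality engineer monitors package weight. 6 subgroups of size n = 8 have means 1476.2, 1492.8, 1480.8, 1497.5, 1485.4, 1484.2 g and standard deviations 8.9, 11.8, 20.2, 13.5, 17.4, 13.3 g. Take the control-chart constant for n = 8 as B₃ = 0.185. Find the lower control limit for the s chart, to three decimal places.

2.624

s̄ = (8.9 + 11.8 + 20.2 + 13.5 + 17.4 + 13.3) / 6 = 14.1833
LCL_s = B₃·s̄ = 0.185 × 14.1833 = 2.6239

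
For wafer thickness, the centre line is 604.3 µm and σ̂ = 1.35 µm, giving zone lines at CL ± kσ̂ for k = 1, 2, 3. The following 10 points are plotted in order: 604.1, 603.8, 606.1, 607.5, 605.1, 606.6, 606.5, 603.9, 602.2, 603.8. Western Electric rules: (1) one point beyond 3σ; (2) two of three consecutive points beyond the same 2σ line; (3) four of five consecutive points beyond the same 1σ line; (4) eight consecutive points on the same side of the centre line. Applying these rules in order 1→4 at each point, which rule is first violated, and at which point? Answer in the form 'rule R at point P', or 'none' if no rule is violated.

Zone of each point (C = within 1σ̂, B = 1σ̂–2σ̂, A = 2σ̂–3σ̂, * = beyond 3σ̂; sign = side of CL): 1:-C, 2:-C, 3:+B, 4:+A, 5:+C, 6:+B, 7:+B, 8:-C, 9:-B, 10:-C
Rule 3 (four of five consecutive points beyond the same 1σ limit) is satisfied at point 7.

rule 3 at point 7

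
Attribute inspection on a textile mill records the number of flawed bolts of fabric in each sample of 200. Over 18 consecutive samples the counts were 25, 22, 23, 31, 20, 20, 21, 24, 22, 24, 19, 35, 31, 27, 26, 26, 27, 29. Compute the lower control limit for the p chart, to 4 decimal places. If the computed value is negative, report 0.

p̄ = Σdᵢ / (k·n) = 452 / (18 × 200) = 0.12556
LCL = p̄ − 3·√(p̄(1−p̄)/n) = 0.12556 − 3 × 0.02343 = 0.05527

0.0553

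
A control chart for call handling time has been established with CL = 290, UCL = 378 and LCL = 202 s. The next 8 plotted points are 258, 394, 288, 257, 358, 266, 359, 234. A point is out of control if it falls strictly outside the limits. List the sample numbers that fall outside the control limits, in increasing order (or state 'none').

2

Compare each point to [202, 378]: sample 2 = 394 > UCL.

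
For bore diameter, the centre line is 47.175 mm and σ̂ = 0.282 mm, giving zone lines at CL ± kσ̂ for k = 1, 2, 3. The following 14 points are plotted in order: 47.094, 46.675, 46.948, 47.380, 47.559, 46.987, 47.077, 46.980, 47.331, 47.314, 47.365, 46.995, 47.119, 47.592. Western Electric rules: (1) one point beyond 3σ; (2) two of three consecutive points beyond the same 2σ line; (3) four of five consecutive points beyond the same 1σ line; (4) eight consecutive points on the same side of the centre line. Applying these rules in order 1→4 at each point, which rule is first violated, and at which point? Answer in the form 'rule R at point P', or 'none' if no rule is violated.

none

Zone of each point (C = within 1σ̂, B = 1σ̂–2σ̂, A = 2σ̂–3σ̂, * = beyond 3σ̂; sign = side of CL): 1:-C, 2:-B, 3:-C, 4:+C, 5:+B, 6:-C, 7:-C, 8:-C, 9:+C, 10:+C, 11:+C, 12:-C, 13:-C, 14:+B
No rule fires across all 14 points.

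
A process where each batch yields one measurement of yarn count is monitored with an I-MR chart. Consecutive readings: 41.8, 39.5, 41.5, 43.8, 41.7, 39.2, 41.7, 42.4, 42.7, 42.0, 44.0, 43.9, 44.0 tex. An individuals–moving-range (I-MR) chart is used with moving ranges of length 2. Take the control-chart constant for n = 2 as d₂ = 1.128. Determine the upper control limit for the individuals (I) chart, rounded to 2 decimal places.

46.07

X̄ = (41.8 + 39.5 + 41.5 + 43.8 + 41.7 + 39.2 + 41.7 + 42.4 + 42.7 + 42.0 + 44.0 + 43.9 + 44.0) / 13 = 42.1692
Moving ranges: 2.3, 2.0, 2.3, 2.1, 2.5, 2.5, 0.7, 0.3, 0.7, 2.0, 0.1, 0.1; M̄R̄ = 17.6000 / 12 = 1.4667
UCL = X̄ + 3·M̄R̄/d₂ = 42.1692 + 3 × 1.4667 / 1.128 = 46.0699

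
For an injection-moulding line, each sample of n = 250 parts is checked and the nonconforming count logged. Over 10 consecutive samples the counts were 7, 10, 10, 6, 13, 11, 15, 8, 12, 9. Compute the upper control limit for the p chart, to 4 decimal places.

p̄ = Σdᵢ / (k·n) = 101 / (10 × 250) = 0.04040
UCL = p̄ + 3·√(p̄(1−p̄)/n) = 0.04040 + 3 × √(0.04040×0.95960/250) = 0.04040 + 3 × 0.01245 = 0.07776

0.0778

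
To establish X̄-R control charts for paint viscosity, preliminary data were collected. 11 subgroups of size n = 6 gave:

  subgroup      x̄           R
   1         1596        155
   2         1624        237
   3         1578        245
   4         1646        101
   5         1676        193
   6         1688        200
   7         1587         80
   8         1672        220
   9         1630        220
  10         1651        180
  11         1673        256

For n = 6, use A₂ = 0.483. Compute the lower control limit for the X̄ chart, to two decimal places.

X̄̄ = (1596 + 1624 + 1578 + 1646 + 1676 + 1688 + 1587 + 1672 + 1630 + 1651 + 1673) / 11 = 18021.0000 / 11 = 1638.2727
R̄ = (155 + 237 + 245 + 101 + 193 + 200 + 80 + 220 + 220 + 180 + 256) / 11 = 2087.0000 / 11 = 189.7273
LCL = X̄̄ − A₂·R̄ = 1638.2727 − 0.483 × 189.7273 = 1546.6345

1546.63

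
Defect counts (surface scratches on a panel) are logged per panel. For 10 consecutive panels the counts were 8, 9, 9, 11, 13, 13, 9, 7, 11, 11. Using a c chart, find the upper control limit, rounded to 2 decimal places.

19.63

c̄ = (8 + 9 + 9 + 11 + 13 + 13 + 9 + 7 + 11 + 11) / 10 = 101 / 10 = 10.1000
UCL = c̄ + 3√c̄ = 10.1000 + 3 × √10.1000 = 10.1000 + 3 × 3.1780 = 19.6341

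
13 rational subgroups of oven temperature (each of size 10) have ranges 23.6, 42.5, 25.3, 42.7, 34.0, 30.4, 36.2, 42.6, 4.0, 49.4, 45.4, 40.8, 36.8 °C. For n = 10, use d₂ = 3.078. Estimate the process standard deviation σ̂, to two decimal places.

11.34

R̄ = (23.6 + 42.5 + 25.3 + 42.7 + 34.0 + 30.4 + 36.2 + 42.6 + 4.0 + 49.4 + 45.4 + 40.8 + 36.8) / 13 = 34.9000
σ̂ = R̄ / d₂ = 34.9000 / 3.078 = 11.3385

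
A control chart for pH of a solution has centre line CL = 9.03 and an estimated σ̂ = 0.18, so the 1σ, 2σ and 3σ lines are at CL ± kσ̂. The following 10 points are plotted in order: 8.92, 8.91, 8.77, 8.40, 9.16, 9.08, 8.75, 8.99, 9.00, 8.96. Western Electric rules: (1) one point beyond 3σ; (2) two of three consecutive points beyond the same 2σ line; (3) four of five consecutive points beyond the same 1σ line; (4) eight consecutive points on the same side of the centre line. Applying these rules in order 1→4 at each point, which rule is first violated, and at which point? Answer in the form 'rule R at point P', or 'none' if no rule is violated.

rule 1 at point 4

Zone of each point (C = within 1σ̂, B = 1σ̂–2σ̂, A = 2σ̂–3σ̂, * = beyond 3σ̂; sign = side of CL): 1:-C, 2:-C, 3:-B, 4:-*, 5:+C, 6:+C, 7:-B, 8:-C, 9:-C, 10:-C
Rule 1 (one point beyond the 3σ limits) is satisfied at point 4.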